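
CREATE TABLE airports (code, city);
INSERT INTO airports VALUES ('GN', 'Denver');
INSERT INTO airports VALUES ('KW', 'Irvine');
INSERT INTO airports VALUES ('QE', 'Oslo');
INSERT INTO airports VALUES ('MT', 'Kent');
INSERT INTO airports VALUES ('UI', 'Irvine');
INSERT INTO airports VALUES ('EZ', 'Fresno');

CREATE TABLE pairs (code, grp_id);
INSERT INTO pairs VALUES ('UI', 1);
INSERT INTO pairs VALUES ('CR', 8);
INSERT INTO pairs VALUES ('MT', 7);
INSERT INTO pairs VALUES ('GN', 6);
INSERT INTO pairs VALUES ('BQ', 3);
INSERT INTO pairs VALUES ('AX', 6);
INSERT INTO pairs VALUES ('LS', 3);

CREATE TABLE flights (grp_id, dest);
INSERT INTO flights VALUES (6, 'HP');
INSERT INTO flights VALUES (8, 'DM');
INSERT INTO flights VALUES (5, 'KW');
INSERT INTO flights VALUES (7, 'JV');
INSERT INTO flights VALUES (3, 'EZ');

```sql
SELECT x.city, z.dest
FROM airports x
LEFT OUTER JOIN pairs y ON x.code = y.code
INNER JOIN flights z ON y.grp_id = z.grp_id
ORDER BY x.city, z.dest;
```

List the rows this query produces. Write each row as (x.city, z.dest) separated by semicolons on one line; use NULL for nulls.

(Denver, HP); (Kent, JV)

Evaluate left to right. First `airports x LEFT JOIN pairs y` on code: 6 row(s).
Then INNER JOIN `flights z` on grp_id: keep only rows whose y.grp_id appears in z.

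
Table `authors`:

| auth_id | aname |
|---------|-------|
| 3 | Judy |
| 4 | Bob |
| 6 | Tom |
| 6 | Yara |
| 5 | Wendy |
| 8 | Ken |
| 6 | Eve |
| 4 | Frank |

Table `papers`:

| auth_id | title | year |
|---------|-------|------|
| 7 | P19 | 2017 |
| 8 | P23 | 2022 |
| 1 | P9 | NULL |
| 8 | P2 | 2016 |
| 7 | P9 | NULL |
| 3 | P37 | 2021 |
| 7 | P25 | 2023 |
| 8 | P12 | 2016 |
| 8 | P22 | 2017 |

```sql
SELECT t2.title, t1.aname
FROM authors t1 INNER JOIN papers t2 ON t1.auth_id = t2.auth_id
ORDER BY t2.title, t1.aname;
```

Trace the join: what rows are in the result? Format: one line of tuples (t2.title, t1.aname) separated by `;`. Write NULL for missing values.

(P12, Ken); (P2, Ken); (P22, Ken); (P23, Ken); (P37, Judy)

INNER JOIN keeps only pairs where the ON condition holds.
Matching on t1.auth_id = t2.auth_id.
- t1 row (auth_id=3): matches 1 t2 row(s) → 1 output row(s).
- t1 row (auth_id=4): no match → dropped.
- t1 row (auth_id=6): no match → dropped.
- t1 row (auth_id=6): no match → dropped.
- t1 row (auth_id=5): no match → dropped.
- t1 row (auth_id=8): matches 4 t2 row(s) → 4 output row(s).
- t1 row (auth_id=6): no match → dropped.
- t1 row (auth_id=4): no match → dropped.
After projecting and ordering:
t2.title | t1.aname
P12 | Ken
P2 | Ken
P22 | Ken
P23 | Ken
P37 | Judy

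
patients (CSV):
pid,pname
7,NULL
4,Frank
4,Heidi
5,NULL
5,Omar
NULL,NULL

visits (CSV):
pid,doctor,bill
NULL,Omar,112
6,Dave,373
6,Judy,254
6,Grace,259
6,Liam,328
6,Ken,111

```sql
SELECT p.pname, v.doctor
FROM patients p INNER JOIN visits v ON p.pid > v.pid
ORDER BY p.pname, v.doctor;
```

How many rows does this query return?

5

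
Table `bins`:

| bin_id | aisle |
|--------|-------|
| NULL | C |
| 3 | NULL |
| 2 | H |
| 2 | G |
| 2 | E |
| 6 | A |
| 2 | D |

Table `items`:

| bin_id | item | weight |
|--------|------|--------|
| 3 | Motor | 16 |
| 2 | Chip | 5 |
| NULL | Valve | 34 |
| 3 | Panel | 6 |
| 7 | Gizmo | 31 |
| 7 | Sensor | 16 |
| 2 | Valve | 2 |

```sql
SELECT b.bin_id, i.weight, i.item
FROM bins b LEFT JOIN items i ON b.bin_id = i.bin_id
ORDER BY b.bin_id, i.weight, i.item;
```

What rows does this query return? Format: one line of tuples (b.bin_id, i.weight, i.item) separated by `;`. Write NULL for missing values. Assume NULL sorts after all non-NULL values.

(2, 2, Valve); (2, 2, Valve); (2, 2, Valve); (2, 2, Valve); (2, 5, Chip); (2, 5, Chip); (2, 5, Chip); (2, 5, Chip); (3, 6, Panel); (3, 16, Motor); (6, NULL, NULL); (NULL, NULL, NULL)

LEFT JOIN keeps every row from `bins`; unmatched rows get NULL for `items`'s columns.
Matching on b.bin_id = i.bin_id. A NULL in a compared column never satisfies the condition.
- bin_id=NULL: no i row matches, row kept with i columns NULL.
- bin_id=3: 2 matching i row(s), so 2 row(s) emitted.
- bin_id=2: 2 matching i row(s), so 2 row(s) emitted.
- bin_id=2: 2 matching i row(s), so 2 row(s) emitted.
- bin_id=2: 2 matching i row(s), so 2 row(s) emitted.
- bin_id=6: no i row matches, row kept with i columns NULL.
- bin_id=2: 2 matching i row(s), so 2 row(s) emitted.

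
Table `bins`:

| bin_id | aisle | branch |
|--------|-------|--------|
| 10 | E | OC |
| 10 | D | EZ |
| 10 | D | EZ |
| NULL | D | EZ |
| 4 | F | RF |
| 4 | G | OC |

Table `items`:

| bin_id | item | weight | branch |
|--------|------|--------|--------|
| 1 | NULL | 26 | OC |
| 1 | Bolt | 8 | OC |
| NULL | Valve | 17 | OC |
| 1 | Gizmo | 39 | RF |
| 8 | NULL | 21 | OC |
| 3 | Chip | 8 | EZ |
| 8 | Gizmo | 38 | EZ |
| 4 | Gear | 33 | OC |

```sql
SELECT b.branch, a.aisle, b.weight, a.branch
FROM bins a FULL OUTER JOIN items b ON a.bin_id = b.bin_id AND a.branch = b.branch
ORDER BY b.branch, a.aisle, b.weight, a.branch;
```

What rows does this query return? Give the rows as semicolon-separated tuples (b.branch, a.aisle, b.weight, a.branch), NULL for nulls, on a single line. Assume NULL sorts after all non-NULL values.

(EZ, NULL, 8, NULL); (EZ, NULL, 38, NULL); (OC, G, 33, OC); (OC, NULL, 8, NULL); (OC, NULL, 17, NULL); (OC, NULL, 21, NULL); (OC, NULL, 26, NULL); (RF, NULL, 39, NULL); (NULL, D, NULL, EZ); (NULL, D, NULL, EZ); (NULL, D, NULL, EZ); (NULL, E, NULL, OC); (NULL, F, NULL, RF)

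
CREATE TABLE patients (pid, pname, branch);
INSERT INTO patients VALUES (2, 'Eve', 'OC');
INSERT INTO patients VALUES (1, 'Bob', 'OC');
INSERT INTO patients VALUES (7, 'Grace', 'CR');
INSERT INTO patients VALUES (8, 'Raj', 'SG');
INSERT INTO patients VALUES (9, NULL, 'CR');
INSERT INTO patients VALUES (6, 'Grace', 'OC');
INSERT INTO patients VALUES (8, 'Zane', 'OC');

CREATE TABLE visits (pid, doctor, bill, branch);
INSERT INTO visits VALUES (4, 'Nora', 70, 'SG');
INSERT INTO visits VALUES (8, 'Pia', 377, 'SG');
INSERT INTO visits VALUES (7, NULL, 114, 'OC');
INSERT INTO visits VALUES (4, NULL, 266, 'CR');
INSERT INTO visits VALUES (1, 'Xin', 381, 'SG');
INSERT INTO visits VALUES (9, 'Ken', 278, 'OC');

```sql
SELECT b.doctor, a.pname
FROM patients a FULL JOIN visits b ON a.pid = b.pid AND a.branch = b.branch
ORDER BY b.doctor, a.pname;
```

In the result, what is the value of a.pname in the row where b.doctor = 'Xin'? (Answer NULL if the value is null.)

NULL

FULL OUTER JOIN keeps every row from both sides; unmatched rows get NULL for the other side's columns.
Matching on a.pid = b.pid AND a.branch = b.branch.
- a[0] pid=2, branch=OC → no match; kept with NULLs on the b side.
- a[1] pid=1, branch=OC → no match; kept with NULLs on the b side.
- a[2] pid=7, branch=CR → no match; kept with NULLs on the b side.
- a[3] pid=8, branch=SG → 1 match(es) in b → 1 row(s).
- a[4] pid=9, branch=CR → no match; kept with NULLs on the b side.
- a[5] pid=6, branch=OC → no match; kept with NULLs on the b side.
- a[6] pid=8, branch=OC → no match; kept with NULLs on the b side.
- 5 row(s) from b found no a partner → padded with NULL.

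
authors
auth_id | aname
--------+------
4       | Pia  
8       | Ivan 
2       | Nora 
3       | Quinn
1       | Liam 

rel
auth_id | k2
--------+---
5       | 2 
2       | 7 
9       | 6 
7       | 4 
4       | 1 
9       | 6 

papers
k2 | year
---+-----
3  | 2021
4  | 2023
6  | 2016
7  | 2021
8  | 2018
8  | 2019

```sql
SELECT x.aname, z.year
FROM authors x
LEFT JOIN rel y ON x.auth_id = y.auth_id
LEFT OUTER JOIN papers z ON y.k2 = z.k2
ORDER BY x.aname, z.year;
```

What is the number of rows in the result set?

Joins associate left-to-right: authors LEFT JOIN rel on auth_id gives 5 intermediate row(s).
Then LEFT JOIN `papers z` on k2: each of those 5 rows is kept; rows whose y.k2 has no match in z get NULL for z's columns.
Result: 5 row(s).

5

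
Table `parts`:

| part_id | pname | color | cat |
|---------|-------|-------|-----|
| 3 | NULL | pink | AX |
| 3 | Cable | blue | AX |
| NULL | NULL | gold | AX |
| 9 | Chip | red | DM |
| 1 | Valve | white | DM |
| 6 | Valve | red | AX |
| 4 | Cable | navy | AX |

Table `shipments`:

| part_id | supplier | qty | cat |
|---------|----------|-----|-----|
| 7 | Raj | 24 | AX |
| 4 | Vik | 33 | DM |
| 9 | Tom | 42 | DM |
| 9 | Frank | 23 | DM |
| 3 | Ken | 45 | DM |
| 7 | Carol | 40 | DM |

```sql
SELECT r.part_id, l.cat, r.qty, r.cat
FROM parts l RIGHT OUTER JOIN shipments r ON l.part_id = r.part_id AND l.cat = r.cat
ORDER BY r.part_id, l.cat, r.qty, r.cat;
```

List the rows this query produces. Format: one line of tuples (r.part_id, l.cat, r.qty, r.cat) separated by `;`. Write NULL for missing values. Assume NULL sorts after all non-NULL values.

(3, NULL, 45, DM); (4, NULL, 33, DM); (7, NULL, 24, AX); (7, NULL, 40, DM); (9, DM, 23, DM); (9, DM, 42, DM)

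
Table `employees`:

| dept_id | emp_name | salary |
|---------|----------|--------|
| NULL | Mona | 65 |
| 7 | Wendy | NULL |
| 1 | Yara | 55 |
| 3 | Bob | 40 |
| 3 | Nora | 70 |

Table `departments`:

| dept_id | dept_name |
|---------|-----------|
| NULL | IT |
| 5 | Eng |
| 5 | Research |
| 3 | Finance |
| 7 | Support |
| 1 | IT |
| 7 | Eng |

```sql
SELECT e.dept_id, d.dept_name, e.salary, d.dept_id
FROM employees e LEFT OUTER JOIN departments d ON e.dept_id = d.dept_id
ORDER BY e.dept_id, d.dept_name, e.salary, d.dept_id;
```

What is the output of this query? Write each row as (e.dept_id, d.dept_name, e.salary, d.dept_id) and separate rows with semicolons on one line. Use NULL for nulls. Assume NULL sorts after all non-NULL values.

(1, IT, 55, 1); (3, Finance, 40, 3); (3, Finance, 70, 3); (7, Eng, NULL, 7); (7, Support, NULL, 7); (NULL, NULL, 65, NULL)

LEFT JOIN keeps every row from `employees`; unmatched rows get NULL for `departments`'s columns.
Matching on e.dept_id = d.dept_id. A NULL in a compared column never satisfies the condition.
Matched pairs: 5; unmatched e rows kept: 1.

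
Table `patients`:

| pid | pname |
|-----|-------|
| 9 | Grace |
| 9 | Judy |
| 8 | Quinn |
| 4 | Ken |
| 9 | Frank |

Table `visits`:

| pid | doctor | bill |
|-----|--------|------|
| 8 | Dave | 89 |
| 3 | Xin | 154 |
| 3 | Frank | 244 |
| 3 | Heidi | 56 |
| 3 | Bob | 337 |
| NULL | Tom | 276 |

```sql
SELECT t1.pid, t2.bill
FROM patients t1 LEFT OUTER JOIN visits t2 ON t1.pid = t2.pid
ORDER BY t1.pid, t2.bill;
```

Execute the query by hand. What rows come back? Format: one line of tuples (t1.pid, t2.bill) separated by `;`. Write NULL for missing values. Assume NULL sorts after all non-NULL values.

(4, NULL); (8, 89); (9, NULL); (9, NULL); (9, NULL)

LEFT JOIN keeps every row from `patients`; unmatched rows get NULL for `visits`'s columns.
Matching on t1.pid = t2.pid. A NULL in a compared column never satisfies the condition.
Matched pairs: 1; unmatched t1 rows kept: 4.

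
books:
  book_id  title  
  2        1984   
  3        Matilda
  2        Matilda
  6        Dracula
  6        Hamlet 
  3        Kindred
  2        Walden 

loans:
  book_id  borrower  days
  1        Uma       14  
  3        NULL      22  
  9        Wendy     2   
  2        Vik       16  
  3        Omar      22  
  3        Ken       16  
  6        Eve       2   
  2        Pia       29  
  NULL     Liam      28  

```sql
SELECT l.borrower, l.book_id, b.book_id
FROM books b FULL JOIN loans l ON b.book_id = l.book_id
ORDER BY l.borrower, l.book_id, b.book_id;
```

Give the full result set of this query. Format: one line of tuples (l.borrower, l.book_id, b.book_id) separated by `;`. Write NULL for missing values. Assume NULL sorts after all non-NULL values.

(Eve, 6, 6); (Eve, 6, 6); (Ken, 3, 3); (Ken, 3, 3); (Liam, NULL, NULL); (Omar, 3, 3); (Omar, 3, 3); (Pia, 2, 2); (Pia, 2, 2); (Pia, 2, 2); (Uma, 1, NULL); (Vik, 2, 2); (Vik, 2, 2); (Vik, 2, 2); (Wendy, 9, NULL); (NULL, 3, 3); (NULL, 3, 3)

FULL OUTER JOIN keeps every row from both sides; unmatched rows get NULL for the other side's columns.
Matching on b.book_id = l.book_id. A NULL in a compared column never satisfies the condition.
- book_id=2: 2 matching l row(s), so 2 row(s) emitted.
- book_id=3: 3 matching l row(s), so 3 row(s) emitted.
- book_id=2: 2 matching l row(s), so 2 row(s) emitted.
- book_id=6: 1 matching l row(s), so 1 row(s) emitted.
- book_id=6: 1 matching l row(s), so 1 row(s) emitted.
- book_id=3: 3 matching l row(s), so 3 row(s) emitted.
- book_id=2: 2 matching l row(s), so 2 row(s) emitted.
- 3 l row(s) had no b match → kept, b columns NULL.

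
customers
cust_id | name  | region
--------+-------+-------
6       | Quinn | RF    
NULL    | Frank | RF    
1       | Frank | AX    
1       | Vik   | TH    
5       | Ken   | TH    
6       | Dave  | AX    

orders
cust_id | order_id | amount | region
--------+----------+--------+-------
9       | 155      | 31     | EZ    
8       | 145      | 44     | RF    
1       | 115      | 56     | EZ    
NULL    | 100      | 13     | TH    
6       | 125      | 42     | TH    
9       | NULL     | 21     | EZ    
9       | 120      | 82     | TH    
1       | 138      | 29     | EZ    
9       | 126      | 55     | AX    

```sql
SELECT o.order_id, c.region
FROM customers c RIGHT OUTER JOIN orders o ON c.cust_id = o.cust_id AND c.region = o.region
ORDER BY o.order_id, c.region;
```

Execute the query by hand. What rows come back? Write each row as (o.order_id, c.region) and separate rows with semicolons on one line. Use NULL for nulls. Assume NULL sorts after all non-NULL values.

RIGHT JOIN keeps every row from `orders`; unmatched rows get NULL for `customers`'s columns.
Matching on c.cust_id = o.cust_id AND c.region = o.region. A NULL in a compared column never satisfies the condition.
Matched pairs: 0; unmatched o rows kept: 9.

(100, NULL); (115, NULL); (120, NULL); (125, NULL); (126, NULL); (138, NULL); (145, NULL); (155, NULL); (NULL, NULL)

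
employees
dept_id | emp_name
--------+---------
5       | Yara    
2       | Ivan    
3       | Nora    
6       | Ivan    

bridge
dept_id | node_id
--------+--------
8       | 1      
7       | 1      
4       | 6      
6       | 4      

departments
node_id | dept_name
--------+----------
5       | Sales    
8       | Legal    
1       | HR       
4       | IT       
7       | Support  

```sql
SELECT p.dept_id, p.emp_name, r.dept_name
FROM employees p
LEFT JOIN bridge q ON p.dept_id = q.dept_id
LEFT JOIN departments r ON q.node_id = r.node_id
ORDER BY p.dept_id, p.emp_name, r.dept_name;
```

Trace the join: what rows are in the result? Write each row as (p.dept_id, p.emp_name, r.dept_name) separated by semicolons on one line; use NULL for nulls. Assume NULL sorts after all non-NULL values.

Step 1 — p LEFT JOIN q on dept_id → 4 row(s).
Then LEFT JOIN `departments r` on node_id: each of those 4 rows is kept; rows whose q.node_id has no match in r get NULL for r's columns.

(2, Ivan, NULL); (3, Nora, NULL); (5, Yara, NULL); (6, Ivan, IT)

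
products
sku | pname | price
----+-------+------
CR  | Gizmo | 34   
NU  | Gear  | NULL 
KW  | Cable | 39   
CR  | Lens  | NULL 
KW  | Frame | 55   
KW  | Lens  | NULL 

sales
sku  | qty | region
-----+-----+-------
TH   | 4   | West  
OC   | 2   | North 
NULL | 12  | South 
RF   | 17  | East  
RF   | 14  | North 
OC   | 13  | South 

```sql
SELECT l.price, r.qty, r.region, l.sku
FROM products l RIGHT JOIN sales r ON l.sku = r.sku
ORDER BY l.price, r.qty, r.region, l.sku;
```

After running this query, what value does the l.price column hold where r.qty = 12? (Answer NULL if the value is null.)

RIGHT JOIN keeps every row from `sales`; unmatched rows get NULL for `products`'s columns.
Matching on l.sku = r.sku. A NULL in a compared column never satisfies the condition.
- l[0] sku=CR → no match.
- l[1] sku=NU → no match.
- l[2] sku=KW → no match.
- l[3] sku=CR → no match.
- l[4] sku=KW → no match.
- l[5] sku=KW → no match.
- 6 row(s) from r found no l partner → padded with NULL.

NULL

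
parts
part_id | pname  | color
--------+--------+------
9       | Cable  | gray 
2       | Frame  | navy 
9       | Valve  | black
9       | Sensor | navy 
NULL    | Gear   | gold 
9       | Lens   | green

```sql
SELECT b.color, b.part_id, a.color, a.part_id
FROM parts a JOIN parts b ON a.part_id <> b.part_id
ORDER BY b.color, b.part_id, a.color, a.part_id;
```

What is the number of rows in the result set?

INNER JOIN keeps only pairs where the ON condition holds.
Matching on a.part_id <> b.part_id. A NULL in a compared column never satisfies the condition.
- a row (part_id=9): matches 1 b row(s) → 1 output row(s).
- a row (part_id=2): matches 4 b row(s) → 4 output row(s).
- a row (part_id=9): matches 1 b row(s) → 1 output row(s).
- a row (part_id=9): matches 1 b row(s) → 1 output row(s).
- a row (part_id=NULL): no match → dropped.
- a row (part_id=9): matches 1 b row(s) → 1 output row(s).
Total: 8 rows.

8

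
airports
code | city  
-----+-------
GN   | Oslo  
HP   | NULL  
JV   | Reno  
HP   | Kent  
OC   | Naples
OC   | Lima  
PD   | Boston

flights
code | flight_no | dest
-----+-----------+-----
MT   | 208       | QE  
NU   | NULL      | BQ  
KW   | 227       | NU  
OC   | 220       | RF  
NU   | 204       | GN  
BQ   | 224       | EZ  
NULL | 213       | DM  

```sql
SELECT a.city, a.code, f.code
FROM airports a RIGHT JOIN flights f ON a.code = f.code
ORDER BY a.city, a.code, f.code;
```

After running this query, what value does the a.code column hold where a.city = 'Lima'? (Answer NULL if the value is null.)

OC

RIGHT JOIN keeps every row from `flights`; unmatched rows get NULL for `airports`'s columns.
Matching on a.code = f.code. A NULL in a compared column never satisfies the condition.
Matched pairs: 2; unmatched f rows kept: 6.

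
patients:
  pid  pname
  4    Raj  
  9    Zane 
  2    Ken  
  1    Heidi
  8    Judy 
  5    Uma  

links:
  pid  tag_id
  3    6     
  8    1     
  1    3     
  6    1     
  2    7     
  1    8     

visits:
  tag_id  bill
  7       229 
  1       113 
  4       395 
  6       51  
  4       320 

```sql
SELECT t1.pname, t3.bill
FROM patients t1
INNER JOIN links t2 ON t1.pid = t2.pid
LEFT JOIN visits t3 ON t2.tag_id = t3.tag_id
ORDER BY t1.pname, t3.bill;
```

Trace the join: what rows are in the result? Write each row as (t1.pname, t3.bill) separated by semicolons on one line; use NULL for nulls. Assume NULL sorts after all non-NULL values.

(Heidi, NULL); (Heidi, NULL); (Judy, 113); (Ken, 229)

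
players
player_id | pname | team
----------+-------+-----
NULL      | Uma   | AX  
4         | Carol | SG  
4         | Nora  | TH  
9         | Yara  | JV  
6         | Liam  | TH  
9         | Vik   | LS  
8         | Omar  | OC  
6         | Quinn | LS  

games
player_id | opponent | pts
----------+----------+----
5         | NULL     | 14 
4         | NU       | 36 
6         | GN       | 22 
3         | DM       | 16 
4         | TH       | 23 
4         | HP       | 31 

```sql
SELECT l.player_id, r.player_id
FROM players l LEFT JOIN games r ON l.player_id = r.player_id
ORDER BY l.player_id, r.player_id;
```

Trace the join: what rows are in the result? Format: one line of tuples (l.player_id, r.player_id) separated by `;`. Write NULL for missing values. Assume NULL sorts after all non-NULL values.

(4, 4); (4, 4); (4, 4); (4, 4); (4, 4); (4, 4); (6, 6); (6, 6); (8, NULL); (9, NULL); (9, NULL); (NULL, NULL)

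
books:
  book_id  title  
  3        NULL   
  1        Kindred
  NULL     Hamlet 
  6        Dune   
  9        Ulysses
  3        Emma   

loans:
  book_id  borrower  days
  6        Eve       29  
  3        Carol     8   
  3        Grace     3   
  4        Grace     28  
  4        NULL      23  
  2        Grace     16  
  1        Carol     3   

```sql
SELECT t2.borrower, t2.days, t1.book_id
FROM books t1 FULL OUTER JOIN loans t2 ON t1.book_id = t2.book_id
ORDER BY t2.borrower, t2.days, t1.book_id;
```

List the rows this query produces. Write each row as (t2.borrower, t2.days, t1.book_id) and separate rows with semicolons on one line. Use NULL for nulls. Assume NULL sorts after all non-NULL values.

(Carol, 3, 1); (Carol, 8, 3); (Carol, 8, 3); (Eve, 29, 6); (Grace, 3, 3); (Grace, 3, 3); (Grace, 16, NULL); (Grace, 28, NULL); (NULL, 23, NULL); (NULL, NULL, 9); (NULL, NULL, NULL)

FULL OUTER JOIN keeps every row from both sides; unmatched rows get NULL for the other side's columns.
Matching on t1.book_id = t2.book_id. A NULL in a compared column never satisfies the condition.
Matched pairs: 6; unmatched t1 rows kept: 2; unmatched t2 rows kept: 3.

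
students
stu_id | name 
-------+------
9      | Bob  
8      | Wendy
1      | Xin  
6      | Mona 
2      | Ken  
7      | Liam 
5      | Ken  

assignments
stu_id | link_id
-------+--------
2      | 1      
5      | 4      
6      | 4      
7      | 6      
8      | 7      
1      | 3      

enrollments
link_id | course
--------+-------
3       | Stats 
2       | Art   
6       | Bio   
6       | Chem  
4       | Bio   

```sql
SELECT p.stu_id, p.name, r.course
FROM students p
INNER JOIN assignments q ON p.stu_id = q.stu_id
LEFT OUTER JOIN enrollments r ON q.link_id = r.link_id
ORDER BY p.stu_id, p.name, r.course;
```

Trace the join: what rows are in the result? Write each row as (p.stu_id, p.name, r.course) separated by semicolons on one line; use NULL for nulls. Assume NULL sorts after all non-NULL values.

Evaluate left to right. First `students p INNER JOIN assignments q` on stu_id: 6 row(s).
Then LEFT JOIN `enrollments r` on link_id: each of those 6 rows is kept; rows whose q.link_id has no match in r get NULL for r's columns.

(1, Xin, Stats); (2, Ken, NULL); (5, Ken, Bio); (6, Mona, Bio); (7, Liam, Bio); (7, Liam, Chem); (8, Wendy, NULL)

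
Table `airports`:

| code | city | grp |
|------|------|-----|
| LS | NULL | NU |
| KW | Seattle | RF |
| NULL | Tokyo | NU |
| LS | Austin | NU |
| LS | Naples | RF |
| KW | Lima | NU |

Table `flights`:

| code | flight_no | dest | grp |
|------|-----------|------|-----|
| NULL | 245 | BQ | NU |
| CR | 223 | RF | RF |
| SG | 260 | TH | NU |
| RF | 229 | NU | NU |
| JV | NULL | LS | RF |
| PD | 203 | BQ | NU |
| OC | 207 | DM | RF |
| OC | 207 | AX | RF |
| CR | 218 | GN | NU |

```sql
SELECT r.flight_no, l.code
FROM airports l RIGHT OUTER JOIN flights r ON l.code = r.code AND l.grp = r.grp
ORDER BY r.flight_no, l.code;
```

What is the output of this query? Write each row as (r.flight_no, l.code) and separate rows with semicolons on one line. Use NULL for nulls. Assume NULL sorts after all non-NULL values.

RIGHT JOIN keeps every row from `flights`; unmatched rows get NULL for `airports`'s columns.
Matching on l.code = r.code AND l.grp = r.grp. A NULL in a compared column never satisfies the condition.
- l[0] code=LS, grp=NU → no match.
- l[1] code=KW, grp=RF → no match.
- l[2] code=NULL, grp=NU → no match.
- l[3] code=LS, grp=NU → no match.
- l[4] code=LS, grp=RF → no match.
- l[5] code=KW, grp=NU → no match.
- 9 row(s) from r found no l partner → padded with NULL.
After projecting and ordering:
r.flight_no | l.code
203 | NULL
207 | NULL
207 | NULL
218 | NULL
223 | NULL
229 | NULL
245 | NULL
260 | NULL
NULL | NULL

(203, NULL); (207, NULL); (207, NULL); (218, NULL); (223, NULL); (229, NULL); (245, NULL); (260, NULL); (NULL, NULL)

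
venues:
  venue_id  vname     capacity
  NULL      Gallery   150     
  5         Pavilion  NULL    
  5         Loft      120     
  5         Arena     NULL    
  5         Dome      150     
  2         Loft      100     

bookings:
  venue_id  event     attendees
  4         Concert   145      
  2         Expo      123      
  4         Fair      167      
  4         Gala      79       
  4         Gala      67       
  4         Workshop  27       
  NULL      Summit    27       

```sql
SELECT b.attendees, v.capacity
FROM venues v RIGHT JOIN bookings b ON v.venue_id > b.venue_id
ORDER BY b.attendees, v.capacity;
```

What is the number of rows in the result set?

25

RIGHT JOIN keeps every row from `bookings`; unmatched rows get NULL for `venues`'s columns.
Matching on v.venue_id > b.venue_id. A NULL in a compared column never satisfies the condition.
Matched pairs: 24; unmatched b rows kept: 1.
Total: 24 matched + 1 padded = 25 rows.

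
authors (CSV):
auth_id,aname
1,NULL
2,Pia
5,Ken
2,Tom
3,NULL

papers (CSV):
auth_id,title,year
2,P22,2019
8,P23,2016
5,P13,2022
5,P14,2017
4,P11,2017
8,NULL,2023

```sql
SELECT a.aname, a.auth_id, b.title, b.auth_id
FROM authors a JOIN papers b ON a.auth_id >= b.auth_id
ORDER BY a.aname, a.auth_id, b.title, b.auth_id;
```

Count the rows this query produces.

7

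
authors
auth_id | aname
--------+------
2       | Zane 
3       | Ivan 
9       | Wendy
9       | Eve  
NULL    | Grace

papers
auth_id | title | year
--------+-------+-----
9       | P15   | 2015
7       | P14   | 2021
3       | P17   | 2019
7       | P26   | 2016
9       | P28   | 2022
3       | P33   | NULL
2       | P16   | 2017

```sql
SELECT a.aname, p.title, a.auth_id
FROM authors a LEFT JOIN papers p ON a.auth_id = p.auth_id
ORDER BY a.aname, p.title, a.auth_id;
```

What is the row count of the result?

8

LEFT JOIN keeps every row from `authors`; unmatched rows get NULL for `papers`'s columns.
Matching on a.auth_id = p.auth_id. A NULL in a compared column never satisfies the condition.
Matched pairs: 7; unmatched a rows kept: 1.
Total: 7 matched + 1 padded = 8 rows.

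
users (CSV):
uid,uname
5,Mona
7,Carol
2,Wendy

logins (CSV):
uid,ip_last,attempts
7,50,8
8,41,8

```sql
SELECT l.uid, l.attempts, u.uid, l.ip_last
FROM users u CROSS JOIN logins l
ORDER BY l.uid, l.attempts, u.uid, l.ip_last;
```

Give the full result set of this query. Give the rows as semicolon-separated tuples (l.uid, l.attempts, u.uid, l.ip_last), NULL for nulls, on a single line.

CROSS JOIN pairs every row of `users` with every row of `logins`: 3 × 2 = 6 rows.
After projecting and ordering:
l.uid | l.attempts | u.uid | l.ip_last
7 | 8 | 2 | 50
7 | 8 | 5 | 50
7 | 8 | 7 | 50
8 | 8 | 2 | 41
8 | 8 | 5 | 41
8 | 8 | 7 | 41

(7, 8, 2, 50); (7, 8, 5, 50); (7, 8, 7, 50); (8, 8, 2, 41); (8, 8, 5, 41); (8, 8, 7, 41)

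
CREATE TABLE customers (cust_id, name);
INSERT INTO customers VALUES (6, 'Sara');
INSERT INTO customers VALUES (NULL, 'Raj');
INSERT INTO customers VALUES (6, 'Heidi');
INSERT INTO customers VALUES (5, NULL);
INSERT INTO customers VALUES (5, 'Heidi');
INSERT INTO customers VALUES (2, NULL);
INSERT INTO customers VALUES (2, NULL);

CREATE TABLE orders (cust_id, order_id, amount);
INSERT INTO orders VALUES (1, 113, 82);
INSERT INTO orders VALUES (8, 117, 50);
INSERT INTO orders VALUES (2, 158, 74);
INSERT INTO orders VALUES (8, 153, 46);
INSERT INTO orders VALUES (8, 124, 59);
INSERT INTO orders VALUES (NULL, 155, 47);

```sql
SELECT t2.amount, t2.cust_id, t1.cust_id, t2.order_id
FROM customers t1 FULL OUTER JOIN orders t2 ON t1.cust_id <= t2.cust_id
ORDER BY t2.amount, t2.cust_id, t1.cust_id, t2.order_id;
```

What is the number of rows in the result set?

23

FULL OUTER JOIN keeps every row from both sides; unmatched rows get NULL for the other side's columns.
Matching on t1.cust_id <= t2.cust_id. A NULL in a compared column never satisfies the condition.
Matched pairs: 20; unmatched t1 rows kept: 1; unmatched t2 rows kept: 2.
Total: 20 matched + 3 padded = 23 rows.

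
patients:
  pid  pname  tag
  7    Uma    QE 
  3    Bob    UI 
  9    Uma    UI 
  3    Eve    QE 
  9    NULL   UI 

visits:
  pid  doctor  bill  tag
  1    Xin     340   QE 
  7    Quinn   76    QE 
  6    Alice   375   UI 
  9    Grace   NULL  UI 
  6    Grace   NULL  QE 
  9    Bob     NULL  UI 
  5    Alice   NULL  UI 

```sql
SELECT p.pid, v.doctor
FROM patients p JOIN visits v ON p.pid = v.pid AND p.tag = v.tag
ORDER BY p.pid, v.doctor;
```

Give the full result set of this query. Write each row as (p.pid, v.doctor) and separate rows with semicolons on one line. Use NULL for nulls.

(7, Quinn); (9, Bob); (9, Bob); (9, Grace); (9, Grace)

INNER JOIN keeps only pairs where the ON condition holds.
Matching on p.pid = v.pid AND p.tag = v.tag.
- p row (pid=7, tag=QE): matches 1 v row(s) → 1 output row(s).
- p row (pid=3, tag=UI): no match → dropped.
- p row (pid=9, tag=UI): matches 2 v row(s) → 2 output row(s).
- p row (pid=3, tag=QE): no match → dropped.
- p row (pid=9, tag=UI): matches 2 v row(s) → 2 output row(s).
After projecting and ordering:
p.pid | v.doctor
7 | Quinn
9 | Bob
9 | Bob
9 | Grace
9 | Grace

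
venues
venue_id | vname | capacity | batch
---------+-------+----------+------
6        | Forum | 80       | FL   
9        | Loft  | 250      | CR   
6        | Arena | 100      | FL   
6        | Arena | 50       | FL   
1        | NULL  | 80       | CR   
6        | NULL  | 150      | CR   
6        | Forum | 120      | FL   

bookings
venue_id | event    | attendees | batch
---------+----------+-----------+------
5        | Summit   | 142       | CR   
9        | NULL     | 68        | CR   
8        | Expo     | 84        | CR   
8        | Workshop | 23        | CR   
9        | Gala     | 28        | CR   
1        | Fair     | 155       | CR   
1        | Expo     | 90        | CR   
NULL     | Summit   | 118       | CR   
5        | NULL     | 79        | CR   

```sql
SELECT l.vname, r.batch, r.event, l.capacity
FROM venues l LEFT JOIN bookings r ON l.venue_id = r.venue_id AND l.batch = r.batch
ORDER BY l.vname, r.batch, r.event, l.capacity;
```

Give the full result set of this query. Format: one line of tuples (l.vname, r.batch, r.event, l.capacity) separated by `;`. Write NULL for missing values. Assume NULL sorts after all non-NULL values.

(Arena, NULL, NULL, 50); (Arena, NULL, NULL, 100); (Forum, NULL, NULL, 80); (Forum, NULL, NULL, 120); (Loft, CR, Gala, 250); (Loft, CR, NULL, 250); (NULL, CR, Expo, 80); (NULL, CR, Fair, 80); (NULL, NULL, NULL, 150)

LEFT JOIN keeps every row from `venues`; unmatched rows get NULL for `bookings`'s columns.
Matching on l.venue_id = r.venue_id AND l.batch = r.batch. A NULL in a compared column never satisfies the condition.
Matched pairs: 4; unmatched l rows kept: 5.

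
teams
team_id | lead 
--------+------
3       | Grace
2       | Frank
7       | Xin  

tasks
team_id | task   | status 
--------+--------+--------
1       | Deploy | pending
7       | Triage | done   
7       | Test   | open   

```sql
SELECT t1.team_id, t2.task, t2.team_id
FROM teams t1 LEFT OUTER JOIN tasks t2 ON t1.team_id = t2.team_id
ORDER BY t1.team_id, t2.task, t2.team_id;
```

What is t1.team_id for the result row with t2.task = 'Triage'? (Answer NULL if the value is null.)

7

LEFT JOIN keeps every row from `teams`; unmatched rows get NULL for `tasks`'s columns.
Matching on t1.team_id = t2.team_id.
- team_id=3: no t2 row matches, row kept with t2 columns NULL.
- team_id=2: no t2 row matches, row kept with t2 columns NULL.
- team_id=7: 2 matching t2 row(s), so 2 row(s) emitted.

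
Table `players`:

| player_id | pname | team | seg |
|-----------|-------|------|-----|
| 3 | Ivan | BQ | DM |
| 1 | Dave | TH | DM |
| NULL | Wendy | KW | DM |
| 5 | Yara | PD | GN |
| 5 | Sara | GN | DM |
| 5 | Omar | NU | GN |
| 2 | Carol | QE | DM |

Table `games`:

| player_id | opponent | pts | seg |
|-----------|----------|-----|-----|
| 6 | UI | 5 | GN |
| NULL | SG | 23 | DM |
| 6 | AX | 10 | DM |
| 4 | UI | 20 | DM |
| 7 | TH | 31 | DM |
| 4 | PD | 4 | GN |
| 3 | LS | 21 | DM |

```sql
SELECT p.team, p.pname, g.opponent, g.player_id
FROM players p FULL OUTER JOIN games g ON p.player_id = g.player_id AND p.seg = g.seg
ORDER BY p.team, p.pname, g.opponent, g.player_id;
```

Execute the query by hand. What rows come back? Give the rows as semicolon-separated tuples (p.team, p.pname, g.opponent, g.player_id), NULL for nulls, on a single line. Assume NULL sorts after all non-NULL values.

FULL OUTER JOIN keeps every row from both sides; unmatched rows get NULL for the other side's columns.
Matching on p.player_id = g.player_id AND p.seg = g.seg. A NULL in a compared column never satisfies the condition.
- p[0] player_id=3, seg=DM → 1 match(es) in g → 1 row(s).
- p[1] player_id=1, seg=DM → no match; kept with NULLs on the g side.
- p[2] player_id=NULL, seg=DM → no match; kept with NULLs on the g side.
- p[3] player_id=5, seg=GN → no match; kept with NULLs on the g side.
- p[4] player_id=5, seg=DM → no match; kept with NULLs on the g side.
- p[5] player_id=5, seg=GN → no match; kept with NULLs on the g side.
- p[6] player_id=2, seg=DM → no match; kept with NULLs on the g side.
- 6 g row(s) had no p match → kept, p columns NULL.

(BQ, Ivan, LS, 3); (GN, Sara, NULL, NULL); (KW, Wendy, NULL, NULL); (NU, Omar, NULL, NULL); (PD, Yara, NULL, NULL); (QE, Carol, NULL, NULL); (TH, Dave, NULL, NULL); (NULL, NULL, AX, 6); (NULL, NULL, PD, 4); (NULL, NULL, SG, NULL); (NULL, NULL, TH, 7); (NULL, NULL, UI, 4); (NULL, NULL, UI, 6)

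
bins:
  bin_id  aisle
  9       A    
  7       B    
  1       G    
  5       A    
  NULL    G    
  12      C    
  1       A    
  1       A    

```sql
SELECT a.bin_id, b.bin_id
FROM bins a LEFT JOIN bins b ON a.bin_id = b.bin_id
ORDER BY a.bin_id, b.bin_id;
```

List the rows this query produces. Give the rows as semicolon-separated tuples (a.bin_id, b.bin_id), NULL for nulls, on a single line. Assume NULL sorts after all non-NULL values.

(1, 1); (1, 1); (1, 1); (1, 1); (1, 1); (1, 1); (1, 1); (1, 1); (1, 1); (5, 5); (7, 7); (9, 9); (12, 12); (NULL, NULL)

LEFT JOIN keeps every row from `bins a`; unmatched rows get NULL for `bins b`'s columns.
Matching on a.bin_id = b.bin_id. A NULL in a compared column never satisfies the condition.
Matched pairs: 13; unmatched a rows kept: 1.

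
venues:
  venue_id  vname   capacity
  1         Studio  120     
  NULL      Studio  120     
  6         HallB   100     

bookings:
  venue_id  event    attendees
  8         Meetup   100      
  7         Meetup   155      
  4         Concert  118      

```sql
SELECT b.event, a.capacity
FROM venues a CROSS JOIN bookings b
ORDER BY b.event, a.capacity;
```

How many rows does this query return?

CROSS JOIN pairs every row of `venues` with every row of `bookings`: 3 × 3 = 9 rows.

9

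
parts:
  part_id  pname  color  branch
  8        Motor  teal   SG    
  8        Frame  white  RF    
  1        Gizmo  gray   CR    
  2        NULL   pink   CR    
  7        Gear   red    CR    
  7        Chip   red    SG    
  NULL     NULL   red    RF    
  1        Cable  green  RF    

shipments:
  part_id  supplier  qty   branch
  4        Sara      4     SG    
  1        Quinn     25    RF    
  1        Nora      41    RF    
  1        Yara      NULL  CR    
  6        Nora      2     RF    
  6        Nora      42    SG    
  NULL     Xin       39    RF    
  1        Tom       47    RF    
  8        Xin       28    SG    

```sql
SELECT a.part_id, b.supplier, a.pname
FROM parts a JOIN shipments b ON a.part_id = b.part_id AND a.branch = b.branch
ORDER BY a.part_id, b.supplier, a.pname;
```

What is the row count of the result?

INNER JOIN keeps only pairs where the ON condition holds.
Matching on a.part_id = b.part_id AND a.branch = b.branch. A NULL in a compared column never satisfies the condition.
- a (part_id=8, branch=SG) pairs with 1 row(s) of b.
- a (part_id=8, branch=RF) has no partner → excluded.
- a (part_id=1, branch=CR) pairs with 1 row(s) of b.
- a (part_id=2, branch=CR) has no partner → excluded.
- a (part_id=7, branch=CR) has no partner → excluded.
- a (part_id=7, branch=SG) has no partner → excluded.
- a (part_id=NULL, branch=RF) has no partner → excluded.
- a (part_id=1, branch=RF) pairs with 3 row(s) of b.
Total: 5 rows.

5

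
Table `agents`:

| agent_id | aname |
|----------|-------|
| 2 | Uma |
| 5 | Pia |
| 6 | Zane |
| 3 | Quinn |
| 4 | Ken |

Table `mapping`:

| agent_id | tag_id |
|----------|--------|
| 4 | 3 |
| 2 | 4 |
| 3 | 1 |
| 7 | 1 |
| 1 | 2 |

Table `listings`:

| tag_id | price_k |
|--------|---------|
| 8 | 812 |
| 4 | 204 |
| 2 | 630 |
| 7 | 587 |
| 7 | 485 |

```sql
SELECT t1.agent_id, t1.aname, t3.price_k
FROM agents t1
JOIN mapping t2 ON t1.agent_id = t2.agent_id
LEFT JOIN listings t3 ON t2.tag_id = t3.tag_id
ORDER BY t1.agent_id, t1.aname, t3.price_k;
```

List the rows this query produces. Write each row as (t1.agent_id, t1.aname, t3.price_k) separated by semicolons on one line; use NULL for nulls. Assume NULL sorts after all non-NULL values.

(2, Uma, 204); (3, Quinn, NULL); (4, Ken, NULL)

Step 1 — t1 INNER JOIN t2 on agent_id → 3 row(s).
Then LEFT JOIN `listings t3` on tag_id: each of those 3 rows is kept; rows whose t2.tag_id has no match in t3 get NULL for t3's columns.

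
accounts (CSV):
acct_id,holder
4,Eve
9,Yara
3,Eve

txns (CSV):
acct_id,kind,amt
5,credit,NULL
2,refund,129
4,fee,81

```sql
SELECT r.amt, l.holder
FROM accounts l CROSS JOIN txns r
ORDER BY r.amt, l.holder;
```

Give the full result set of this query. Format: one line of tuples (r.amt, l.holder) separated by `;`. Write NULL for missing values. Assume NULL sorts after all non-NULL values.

CROSS JOIN pairs every row of `accounts` with every row of `txns`: 3 × 3 = 9 rows.
After projecting and ordering:
r.amt | l.holder
81 | Eve
81 | Eve
81 | Yara
129 | Eve
129 | Eve
129 | Yara
NULL | Eve
NULL | Eve
NULL | Yara

(81, Eve); (81, Eve); (81, Yara); (129, Eve); (129, Eve); (129, Yara); (NULL, Eve); (NULL, Eve); (NULL, Yara)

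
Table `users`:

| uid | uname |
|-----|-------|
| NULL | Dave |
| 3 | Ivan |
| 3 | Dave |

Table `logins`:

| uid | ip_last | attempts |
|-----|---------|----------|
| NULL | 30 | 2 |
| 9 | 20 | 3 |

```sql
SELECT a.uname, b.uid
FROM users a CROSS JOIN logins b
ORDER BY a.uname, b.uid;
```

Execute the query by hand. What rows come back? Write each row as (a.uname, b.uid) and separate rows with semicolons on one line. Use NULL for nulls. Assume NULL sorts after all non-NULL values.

CROSS JOIN pairs every row of `users` with every row of `logins`: 3 × 2 = 6 rows.
After projecting and ordering:
a.uname | b.uid
Dave | 9
Dave | 9
Dave | NULL
Dave | NULL
Ivan | 9
Ivan | NULL

(Dave, 9); (Dave, 9); (Dave, NULL); (Dave, NULL); (Ivan, 9); (Ivan, NULL)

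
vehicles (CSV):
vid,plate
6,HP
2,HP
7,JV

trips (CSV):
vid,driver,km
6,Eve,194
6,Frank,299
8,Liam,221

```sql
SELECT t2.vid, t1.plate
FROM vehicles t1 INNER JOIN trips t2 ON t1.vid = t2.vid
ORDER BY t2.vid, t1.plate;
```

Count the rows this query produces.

INNER JOIN keeps only pairs where the ON condition holds.
Matching on t1.vid = t2.vid.
Matched pairs: 2.
Total: 2 rows.

2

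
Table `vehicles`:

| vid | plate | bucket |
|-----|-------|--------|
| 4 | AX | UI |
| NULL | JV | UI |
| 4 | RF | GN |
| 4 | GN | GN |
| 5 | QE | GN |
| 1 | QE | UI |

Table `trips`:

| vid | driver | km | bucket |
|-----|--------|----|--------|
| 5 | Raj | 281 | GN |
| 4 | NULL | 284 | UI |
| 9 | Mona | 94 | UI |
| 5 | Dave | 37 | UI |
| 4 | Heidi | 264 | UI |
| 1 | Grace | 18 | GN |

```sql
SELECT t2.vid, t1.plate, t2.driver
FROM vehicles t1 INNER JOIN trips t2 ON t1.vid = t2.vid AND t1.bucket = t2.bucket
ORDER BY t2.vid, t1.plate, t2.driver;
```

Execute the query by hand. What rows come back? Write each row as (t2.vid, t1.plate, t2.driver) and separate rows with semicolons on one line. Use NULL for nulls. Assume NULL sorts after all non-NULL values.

INNER JOIN keeps only pairs where the ON condition holds.
Matching on t1.vid = t2.vid AND t1.bucket = t2.bucket. A NULL in a compared column never satisfies the condition.
Matched pairs: 3.

(4, AX, Heidi); (4, AX, NULL); (5, QE, Raj)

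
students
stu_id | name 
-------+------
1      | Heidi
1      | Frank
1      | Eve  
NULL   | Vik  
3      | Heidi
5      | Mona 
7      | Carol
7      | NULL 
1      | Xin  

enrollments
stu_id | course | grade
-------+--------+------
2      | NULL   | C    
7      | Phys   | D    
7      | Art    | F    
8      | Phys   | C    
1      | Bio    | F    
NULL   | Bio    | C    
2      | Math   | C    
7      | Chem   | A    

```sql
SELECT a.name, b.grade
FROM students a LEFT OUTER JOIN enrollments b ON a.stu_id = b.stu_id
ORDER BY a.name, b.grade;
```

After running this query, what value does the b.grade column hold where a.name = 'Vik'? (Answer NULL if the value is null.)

NULL

LEFT JOIN keeps every row from `students`; unmatched rows get NULL for `enrollments`'s columns.
Matching on a.stu_id = b.stu_id. A NULL in a compared column never satisfies the condition.
- a[0] stu_id=1 → 1 match(es) in b → 1 row(s).
- a[1] stu_id=1 → 1 match(es) in b → 1 row(s).
- a[2] stu_id=1 → 1 match(es) in b → 1 row(s).
- a[3] stu_id=NULL → no match; kept with NULLs on the b side.
- a[4] stu_id=3 → no match; kept with NULLs on the b side.
- a[5] stu_id=5 → no match; kept with NULLs on the b side.
- a[6] stu_id=7 → 3 match(es) in b → 3 row(s).
- a[7] stu_id=7 → 3 match(es) in b → 3 row(s).
- a[8] stu_id=1 → 1 match(es) in b → 1 row(s).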